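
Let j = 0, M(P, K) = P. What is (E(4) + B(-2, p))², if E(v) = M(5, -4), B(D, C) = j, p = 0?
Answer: 25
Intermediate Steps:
B(D, C) = 0
E(v) = 5
(E(4) + B(-2, p))² = (5 + 0)² = 5² = 25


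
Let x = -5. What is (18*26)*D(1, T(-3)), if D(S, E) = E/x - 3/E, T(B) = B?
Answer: 3744/5 ≈ 748.80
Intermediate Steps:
D(S, E) = -3/E - E/5 (D(S, E) = E/(-5) - 3/E = E*(-⅕) - 3/E = -E/5 - 3/E = -3/E - E/5)
(18*26)*D(1, T(-3)) = (18*26)*(-3/(-3) - ⅕*(-3)) = 468*(-3*(-⅓) + ⅗) = 468*(1 + ⅗) = 468*(8/5) = 3744/5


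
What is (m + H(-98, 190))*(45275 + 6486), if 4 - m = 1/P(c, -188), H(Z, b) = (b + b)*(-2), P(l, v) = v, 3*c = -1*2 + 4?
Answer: -7356635647/188 ≈ -3.9131e+7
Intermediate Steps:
c = ⅔ (c = (-1*2 + 4)/3 = (-2 + 4)/3 = (⅓)*2 = ⅔ ≈ 0.66667)
H(Z, b) = -4*b (H(Z, b) = (2*b)*(-2) = -4*b)
m = 753/188 (m = 4 - 1/(-188) = 4 - 1*(-1/188) = 4 + 1/188 = 753/188 ≈ 4.0053)
(m + H(-98, 190))*(45275 + 6486) = (753/188 - 4*190)*(45275 + 6486) = (753/188 - 760)*51761 = -142127/188*51761 = -7356635647/188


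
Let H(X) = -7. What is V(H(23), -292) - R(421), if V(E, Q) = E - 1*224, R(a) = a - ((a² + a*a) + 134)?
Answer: 353964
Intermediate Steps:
R(a) = -134 + a - 2*a² (R(a) = a - ((a² + a²) + 134) = a - (2*a² + 134) = a - (134 + 2*a²) = a + (-134 - 2*a²) = -134 + a - 2*a²)
V(E, Q) = -224 + E (V(E, Q) = E - 224 = -224 + E)
V(H(23), -292) - R(421) = (-224 - 7) - (-134 + 421 - 2*421²) = -231 - (-134 + 421 - 2*177241) = -231 - (-134 + 421 - 354482) = -231 - 1*(-354195) = -231 + 354195 = 353964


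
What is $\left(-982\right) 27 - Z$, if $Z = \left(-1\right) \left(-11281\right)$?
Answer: $-37795$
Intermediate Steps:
$Z = 11281$
$\left(-982\right) 27 - Z = \left(-982\right) 27 - 11281 = -26514 - 11281 = -37795$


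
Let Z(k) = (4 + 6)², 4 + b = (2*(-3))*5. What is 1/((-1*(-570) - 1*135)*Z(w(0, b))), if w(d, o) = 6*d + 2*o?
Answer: 1/43500 ≈ 2.2989e-5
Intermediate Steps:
b = -34 (b = -4 + (2*(-3))*5 = -4 - 6*5 = -4 - 30 = -34)
w(d, o) = 2*o + 6*d
Z(k) = 100 (Z(k) = 10² = 100)
1/((-1*(-570) - 1*135)*Z(w(0, b))) = 1/((-1*(-570) - 1*135)*100) = 1/((570 - 135)*100) = 1/(435*100) = 1/43500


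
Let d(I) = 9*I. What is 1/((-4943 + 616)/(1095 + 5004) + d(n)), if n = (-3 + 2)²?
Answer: 6099/50564 ≈ 0.12062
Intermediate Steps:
n = 1 (n = (-1)² = 1)
1/((-4943 + 616)/(1095 + 5004) + d(n)) = 1/((-4943 + 616)/(1095 + 5004) + 9*1) = 1/(-4327/6099 + 9) = 1/(50564/6099) = 6099/50564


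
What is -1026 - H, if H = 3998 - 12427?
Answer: 7403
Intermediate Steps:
H = -8429
-1026 - H = -1026 - 1*(-8429) = -1026 + 8429 = 7403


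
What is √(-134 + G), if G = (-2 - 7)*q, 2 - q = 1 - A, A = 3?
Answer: I*√170 ≈ 13.038*I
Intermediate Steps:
q = 4 (q = 2 - (1 - 1*3) = 2 - (1 - 3) = 2 - 1*(-2) = 2 + 2 = 4)
G = -36 (G = (-2 - 7)*4 = -9*4 = -36)
√(-134 + G) = √(-134 - 36) = √(-170) = I*√170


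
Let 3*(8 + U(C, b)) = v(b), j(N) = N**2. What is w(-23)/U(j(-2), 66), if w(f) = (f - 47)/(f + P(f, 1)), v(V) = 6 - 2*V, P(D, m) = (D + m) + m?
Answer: -7/220 ≈ -0.031818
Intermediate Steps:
P(D, m) = D + 2*m
U(C, b) = -6 - 2*b/3 (U(C, b) = -8 + (6 - 2*b)/3 = -8 + (2 - 2*b/3) = -6 - 2*b/3)
w(f) = (-47 + f)/(2 + 2*f) (w(f) = (f - 47)/(f + (f + 2*1)) = (-47 + f)/(f + (f + 2)) = (-47 + f)/(f + (2 + f)) = (-47 + f)/(2 + 2*f))
w(-23)/U(j(-2), 66) = ((-47 - 23)/(2*(1 - 23)))/(-6 - 2/3*66) = ((1/2)*(-70)/(-22))/(-6 - 44) = ((1/2)*(-1/22)*(-70))/(-50) = (35/22)*(-1/50) = -7/220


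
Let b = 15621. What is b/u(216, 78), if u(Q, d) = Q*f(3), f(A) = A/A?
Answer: 5207/72 ≈ 72.319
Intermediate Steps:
f(A) = 1
u(Q, d) = Q (u(Q, d) = Q*1 = Q)
b/u(216, 78) = 15621/216 = 15621*(1/216) = 5207/72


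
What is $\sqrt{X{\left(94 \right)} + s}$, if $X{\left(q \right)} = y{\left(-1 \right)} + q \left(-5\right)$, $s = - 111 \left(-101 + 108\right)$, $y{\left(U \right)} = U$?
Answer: $4 i \sqrt{78} \approx 35.327 i$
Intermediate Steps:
$s = -777$ ($s = \left(-111\right) 7 = -777$)
$X{\left(q \right)} = -1 - 5 q$ ($X{\left(q \right)} = -1 + q \left(-5\right) = -1 - 5 q$)
$\sqrt{X{\left(94 \right)} + s} = \sqrt{\left(-1 - 470\right) - 777} = \sqrt{-471 - 777} = \sqrt{-1248} = 4 i \sqrt{78}$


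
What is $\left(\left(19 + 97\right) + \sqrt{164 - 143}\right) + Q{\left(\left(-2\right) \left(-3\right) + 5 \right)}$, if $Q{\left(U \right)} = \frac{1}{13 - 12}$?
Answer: $117 + \sqrt{21} \approx 121.58$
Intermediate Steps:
$Q{\left(U \right)} = 1$ ($Q{\left(U \right)} = 1^{-1} = 1$)
$\left(\left(19 + 97\right) + \sqrt{164 - 143}\right) + Q{\left(\left(-2\right) \left(-3\right) + 5 \right)} = \left(\left(19 + 97\right) + \sqrt{164 - 143}\right) + 1 = \left(116 + \sqrt{21}\right) + 1 = 117 + \sqrt{21}$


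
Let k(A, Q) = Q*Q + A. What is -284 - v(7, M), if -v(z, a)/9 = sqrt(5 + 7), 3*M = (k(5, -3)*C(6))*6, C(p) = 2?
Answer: -284 + 18*sqrt(3) ≈ -252.82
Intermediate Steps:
k(A, Q) = A + Q**2 (k(A, Q) = Q**2 + A = A + Q**2)
M = 56 (M = (((5 + (-3)**2)*2)*6)/3 = (((5 + 9)*2)*6)/3 = ((14*2)*6)/3 = (28*6)/3 = (1/3)*168 = 56)
v(z, a) = -18*sqrt(3) (v(z, a) = -9*sqrt(5 + 7) = -18*sqrt(3))
-284 - v(7, M) = -284 - (-18)*sqrt(3) = -284 + 18*sqrt(3)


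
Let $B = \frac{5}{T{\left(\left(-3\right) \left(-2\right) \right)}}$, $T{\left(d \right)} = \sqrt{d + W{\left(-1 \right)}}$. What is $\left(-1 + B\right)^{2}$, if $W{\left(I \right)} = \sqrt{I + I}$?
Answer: $\left(1 - \frac{5}{\sqrt{6 + i \sqrt{2}}}\right)^{2} \approx 0.94664 - 0.46529 i$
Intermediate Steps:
$W{\left(I \right)} = \sqrt{2} \sqrt{I}$ ($W{\left(I \right)} = \sqrt{2 I} = \sqrt{2} \sqrt{I}$)
$T{\left(d \right)} = \sqrt{d + i \sqrt{2}}$ ($T{\left(d \right)} = \sqrt{d + \sqrt{2} \sqrt{-1}} = \sqrt{d + \sqrt{2} i} = \sqrt{d + i \sqrt{2}}$)
$B = \frac{5}{\sqrt{6 + i \sqrt{2}}}$ ($B = \frac{5}{\sqrt{\left(-3\right) \left(-2\right) + i \sqrt{2}}} = \frac{5}{\sqrt{6 + i \sqrt{2}}} \approx 2.0004 - 0.23256 i$)
$\left(-1 + B\right)^{2} = \left(-1 + \frac{5}{\sqrt{6 + i \sqrt{2}}}\right)^{2}$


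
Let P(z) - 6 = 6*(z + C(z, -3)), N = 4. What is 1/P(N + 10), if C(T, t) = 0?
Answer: 1/90 ≈ 0.011111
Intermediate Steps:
P(z) = 6 + 6*z (P(z) = 6 + 6*(z + 0) = 6 + 6*z)
1/P(N + 10) = 1/(6 + 6*(4 + 10)) = 1/(6 + 6*14) = 1/(6 + 84) = 1/90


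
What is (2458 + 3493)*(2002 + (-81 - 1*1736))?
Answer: 1100935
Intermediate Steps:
(2458 + 3493)*(2002 + (-81 - 1*1736)) = 5951*(2002 + (-81 - 1736)) = 5951*(2002 - 1817) = 5951*185 = 1100935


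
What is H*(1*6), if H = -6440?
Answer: -38640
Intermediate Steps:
H*(1*6) = -6440*6 = -38640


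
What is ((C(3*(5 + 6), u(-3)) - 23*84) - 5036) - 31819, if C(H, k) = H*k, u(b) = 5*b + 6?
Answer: -39084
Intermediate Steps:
u(b) = 6 + 5*b
((C(3*(5 + 6), u(-3)) - 23*84) - 5036) - 31819 = (((3*(5 + 6))*(6 + 5*(-3)) - 23*84) - 5036) - 31819 = (((3*11)*(6 - 15) - 1932) - 5036) - 31819 = ((33*(-9) - 1932) - 5036) - 31819 = ((-297 - 1932) - 5036) - 31819 = (-2229 - 5036) - 31819 = -7265 - 31819 = -39084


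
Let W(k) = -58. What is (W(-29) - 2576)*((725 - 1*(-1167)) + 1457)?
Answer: -8821266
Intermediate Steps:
(W(-29) - 2576)*((725 - 1*(-1167)) + 1457) = (-58 - 2576)*((725 - 1*(-1167)) + 1457) = -2634*((725 + 1167) + 1457) = -2634*(1892 + 1457) = -2634*3349 = -8821266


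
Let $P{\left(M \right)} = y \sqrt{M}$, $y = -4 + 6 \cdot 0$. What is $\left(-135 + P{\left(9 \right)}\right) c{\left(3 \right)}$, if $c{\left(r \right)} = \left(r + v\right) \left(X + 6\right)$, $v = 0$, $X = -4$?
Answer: $-882$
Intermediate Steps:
$y = -4$ ($y = -4 + 0 = -4$)
$c{\left(r \right)} = 2 r$ ($c{\left(r \right)} = \left(r + 0\right) \left(-4 + 6\right) = r 2 = 2 r$)
$P{\left(M \right)} = - 4 \sqrt{M}$
$\left(-135 + P{\left(9 \right)}\right) c{\left(3 \right)} = \left(-135 - 4 \sqrt{9}\right) 2 \cdot 3 = \left(-135 - 12\right) 6 = \left(-147\right) 6 = -882$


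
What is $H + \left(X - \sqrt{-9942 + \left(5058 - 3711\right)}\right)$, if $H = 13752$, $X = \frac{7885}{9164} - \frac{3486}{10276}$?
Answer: $\frac{46252314253}{3363188} - 3 i \sqrt{955} \approx 13753.0 - 92.709 i$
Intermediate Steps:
$X = \frac{1752877}{3363188}$ ($X = 7885 \cdot \frac{1}{9164} - \frac{249}{734} = \frac{7885}{9164} - \frac{249}{734} = \frac{1752877}{3363188} \approx 0.5212$)
$H + \left(X - \sqrt{-9942 + \left(5058 - 3711\right)}\right) = 13752 + \left(\frac{1752877}{3363188} - \sqrt{-9942 + \left(5058 - 3711\right)}\right) = 13752 + \left(\frac{1752877}{3363188} - \sqrt{-9942 + 1347}\right) = 13752 + \left(\frac{1752877}{3363188} - \sqrt{-8595}\right) = 13752 + \left(\frac{1752877}{3363188} - 3 i \sqrt{955}\right) = \frac{46252314253}{3363188} - 3 i \sqrt{955}$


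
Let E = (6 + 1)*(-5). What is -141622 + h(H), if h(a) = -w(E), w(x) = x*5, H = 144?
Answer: -141447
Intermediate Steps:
E = -35 (E = 7*(-5) = -35)
w(x) = 5*x
h(a) = 175 (h(a) = -5*(-35) = -1*(-175) = 175)
-141622 + h(H) = -141622 + 175 = -141447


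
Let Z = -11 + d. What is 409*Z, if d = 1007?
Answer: 407364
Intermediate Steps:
Z = 996 (Z = -11 + 1007 = 996)
409*Z = 409*996 = 407364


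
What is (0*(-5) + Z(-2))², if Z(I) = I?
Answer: 4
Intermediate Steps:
(0*(-5) + Z(-2))² = (0*(-5) - 2)² = (0 - 2)² = (-2)² = 4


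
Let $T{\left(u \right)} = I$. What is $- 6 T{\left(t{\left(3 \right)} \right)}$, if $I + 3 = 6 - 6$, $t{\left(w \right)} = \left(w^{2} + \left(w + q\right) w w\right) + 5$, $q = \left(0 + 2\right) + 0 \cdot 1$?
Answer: $18$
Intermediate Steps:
$q = 2$ ($q = 2 + 0 = 2$)
$t{\left(w \right)} = 5 + w^{2} + w^{2} \left(2 + w\right)$ ($t{\left(w \right)} = \left(w^{2} + \left(w + 2\right) w w\right) + 5 = \left(w^{2} + \left(2 + w\right) w w\right) + 5 = \left(w^{2} + w \left(2 + w\right) w\right) + 5 = \left(w^{2} + w^{2} \left(2 + w\right)\right) + 5 = 5 + w^{2} + w^{2} \left(2 + w\right)$)
$I = -3$ ($I = -3 + \left(6 - 6\right) = -3 + 0 = -3$)
$T{\left(u \right)} = -3$
$- 6 T{\left(t{\left(3 \right)} \right)} = \left(-6\right) \left(-3\right) = 18$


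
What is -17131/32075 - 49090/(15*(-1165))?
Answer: 51007901/22420425 ≈ 2.2751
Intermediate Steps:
-17131/32075 - 49090/(15*(-1165)) = -17131*1/32075 - 49090/(-17475) = -17131/32075 - 49090*(-1/17475) = -17131/32075 + 9818/3495 = 51007901/22420425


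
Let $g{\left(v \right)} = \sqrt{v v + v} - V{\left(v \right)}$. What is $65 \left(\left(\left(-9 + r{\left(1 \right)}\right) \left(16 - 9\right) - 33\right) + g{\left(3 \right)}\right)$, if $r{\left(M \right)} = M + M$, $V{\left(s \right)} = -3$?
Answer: $-5135 + 130 \sqrt{3} \approx -4909.8$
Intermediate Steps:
$r{\left(M \right)} = 2 M$
$g{\left(v \right)} = 3 + \sqrt{v + v^{2}}$ ($g{\left(v \right)} = \sqrt{v v + v} - -3 = \sqrt{v^{2} + v} + 3 = \sqrt{v + v^{2}} + 3 = 3 + \sqrt{v + v^{2}}$)
$65 \left(\left(\left(-9 + r{\left(1 \right)}\right) \left(16 - 9\right) - 33\right) + g{\left(3 \right)}\right) = 65 \left(\left(\left(-9 + 2 \cdot 1\right) \left(16 - 9\right) - 33\right) + \left(3 + \sqrt{3 \left(1 + 3\right)}\right)\right) = 65 \left(\left(\left(-9 + 2\right) 7 - 33\right) + \left(3 + \sqrt{3 \cdot 4}\right)\right) = 65 \left(\left(\left(-7\right) 7 - 33\right) + \left(3 + \sqrt{12}\right)\right) = 65 \left(\left(-49 - 33\right) + \left(3 + 2 \sqrt{3}\right)\right) = 65 \left(-82 + \left(3 + 2 \sqrt{3}\right)\right) = 65 \left(-79 + 2 \sqrt{3}\right) = -5135 + 130 \sqrt{3}$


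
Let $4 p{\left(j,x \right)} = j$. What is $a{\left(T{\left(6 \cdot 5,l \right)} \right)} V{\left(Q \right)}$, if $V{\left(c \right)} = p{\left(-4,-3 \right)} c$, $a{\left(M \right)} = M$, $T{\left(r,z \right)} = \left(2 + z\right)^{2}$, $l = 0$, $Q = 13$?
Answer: $-52$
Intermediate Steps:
$p{\left(j,x \right)} = \frac{j}{4}$
$V{\left(c \right)} = - c$ ($V{\left(c \right)} = \frac{1}{4} \left(-4\right) c = - c$)
$a{\left(T{\left(6 \cdot 5,l \right)} \right)} V{\left(Q \right)} = \left(2 + 0\right)^{2} \left(\left(-1\right) 13\right) = 2^{2} \left(-13\right) = 4 \left(-13\right) = -52$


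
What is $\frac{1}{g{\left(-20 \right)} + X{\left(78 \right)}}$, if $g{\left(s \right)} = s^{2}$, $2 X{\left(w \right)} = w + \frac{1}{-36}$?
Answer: $\frac{72}{31607} \approx 0.002278$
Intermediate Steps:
$X{\left(w \right)} = - \frac{1}{72} + \frac{w}{2}$ ($X{\left(w \right)} = \frac{w + \frac{1}{-36}}{2} = \frac{w - \frac{1}{36}}{2} = \frac{- \frac{1}{36} + w}{2} = - \frac{1}{72} + \frac{w}{2}$)
$\frac{1}{g{\left(-20 \right)} + X{\left(78 \right)}} = \frac{1}{\left(-20\right)^{2} + \left(- \frac{1}{72} + \frac{1}{2} \cdot 78\right)} = \frac{1}{400 + \left(- \frac{1}{72} + 39\right)} = \frac{1}{400 + \frac{2807}{72}} = \frac{1}{\frac{31607}{72}} = \frac{72}{31607}$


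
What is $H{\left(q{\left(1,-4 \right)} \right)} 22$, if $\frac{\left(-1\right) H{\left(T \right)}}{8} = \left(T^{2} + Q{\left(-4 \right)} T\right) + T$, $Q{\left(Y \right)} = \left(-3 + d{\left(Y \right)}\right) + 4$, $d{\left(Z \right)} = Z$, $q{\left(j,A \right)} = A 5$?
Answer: $-77440$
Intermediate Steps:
$q{\left(j,A \right)} = 5 A$
$Q{\left(Y \right)} = 1 + Y$ ($Q{\left(Y \right)} = \left(-3 + Y\right) + 4 = 1 + Y$)
$H{\left(T \right)} = - 8 T^{2} + 16 T$ ($H{\left(T \right)} = - 8 \left(\left(T^{2} + \left(1 - 4\right) T\right) + T\right) = - 8 \left(\left(T^{2} - 3 T\right) + T\right) = - 8 \left(T^{2} - 2 T\right) = - 8 T^{2} + 16 T$)
$H{\left(q{\left(1,-4 \right)} \right)} 22 = 8 \cdot 5 \left(-4\right) \left(2 - 5 \left(-4\right)\right) 22 = 8 \left(-20\right) \left(2 - -20\right) 22 = 8 \left(-20\right) \left(2 + 20\right) 22 = 8 \left(-20\right) 22 \cdot 22 = \left(-3520\right) 22 = -77440$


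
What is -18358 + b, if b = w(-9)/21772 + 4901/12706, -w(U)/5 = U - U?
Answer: -233251847/12706 ≈ -18358.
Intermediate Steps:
w(U) = 0 (w(U) = -5*(U - U) = -5*0 = 0)
b = 4901/12706 (b = 0/21772 + 4901/12706 = 0*(1/21772) + 4901*(1/12706) = 0 + 4901/12706 = 4901/12706 ≈ 0.38572)
-18358 + b = -18358 + 4901/12706 = -233251847/12706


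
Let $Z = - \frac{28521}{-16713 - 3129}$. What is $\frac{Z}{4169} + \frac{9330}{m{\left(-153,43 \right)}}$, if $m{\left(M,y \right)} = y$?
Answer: $\frac{257263645581}{1185671938} \approx 216.98$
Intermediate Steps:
$Z = \frac{9507}{6614}$ ($Z = - \frac{28521}{-16713 - 3129} = - \frac{28521}{-19842} = \left(-28521\right) \left(- \frac{1}{19842}\right) = \frac{9507}{6614} \approx 1.4374$)
$\frac{Z}{4169} + \frac{9330}{m{\left(-153,43 \right)}} = \frac{9507}{6614 \cdot 4169} + \frac{9330}{43} = \frac{9507}{6614} \cdot \frac{1}{4169} + 9330 \cdot \frac{1}{43} = \frac{9507}{27573766} + \frac{9330}{43} = \frac{257263645581}{1185671938}$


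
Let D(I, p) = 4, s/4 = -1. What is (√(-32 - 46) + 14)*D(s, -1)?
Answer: 56 + 4*I*√78 ≈ 56.0 + 35.327*I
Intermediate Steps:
s = -4 (s = 4*(-1) = -4)
(√(-32 - 46) + 14)*D(s, -1) = (√(-32 - 46) + 14)*4 = (√(-78) + 14)*4 = (I*√78 + 14)*4 = (14 + I*√78)*4 = 56 + 4*I*√78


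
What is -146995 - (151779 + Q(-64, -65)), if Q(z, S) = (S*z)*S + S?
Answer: -28309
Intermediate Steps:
Q(z, S) = S + z*S**2 (Q(z, S) = z*S**2 + S = S + z*S**2)
-146995 - (151779 + Q(-64, -65)) = -146995 - (151779 - 65*(1 - 65*(-64))) = -146995 - (151779 - 65*(1 + 4160)) = -146995 - (151779 - 65*4161) = -146995 - (151779 - 270465) = -146995 - 1*(-118686) = -146995 + 118686 = -28309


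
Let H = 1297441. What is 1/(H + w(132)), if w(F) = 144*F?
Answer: 1/1316449 ≈ 7.5962e-7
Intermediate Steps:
1/(H + w(132)) = 1/(1297441 + 144*132) = 1/(1297441 + 19008) = 1/1316449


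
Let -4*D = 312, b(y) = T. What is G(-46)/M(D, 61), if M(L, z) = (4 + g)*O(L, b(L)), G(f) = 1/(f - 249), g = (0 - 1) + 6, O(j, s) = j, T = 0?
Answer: 1/207090 ≈ 4.8288e-6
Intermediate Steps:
b(y) = 0
g = 5 (g = -1 + 6 = 5)
D = -78 (D = -¼*312 = -78)
G(f) = 1/(-249 + f)
M(L, z) = 9*L (M(L, z) = (4 + 5)*L = 9*L)
G(-46)/M(D, 61) = 1/((-249 - 46)*((9*(-78)))) = 1/(-295*(-702)) = -1/295*(-1/702) = 1/207090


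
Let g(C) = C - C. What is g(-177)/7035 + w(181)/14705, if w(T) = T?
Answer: 181/14705 ≈ 0.012309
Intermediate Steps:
g(C) = 0
g(-177)/7035 + w(181)/14705 = 0/7035 + 181/14705 = 0*(1/7035) + 181*(1/14705) = 0 + 181/14705 = 181/14705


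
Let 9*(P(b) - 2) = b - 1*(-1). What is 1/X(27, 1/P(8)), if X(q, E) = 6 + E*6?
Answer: ⅛ ≈ 0.12500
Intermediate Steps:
P(b) = 19/9 + b/9 (P(b) = 2 + (b - 1*(-1))/9 = 2 + (b + 1)/9 = 2 + (1 + b)/9 = 2 + (⅑ + b/9) = 19/9 + b/9)
X(q, E) = 6 + 6*E
1/X(27, 1/P(8)) = 1/(6 + 6/(19/9 + (⅑)*8)) = 1/(6 + 6/(19/9 + 8/9)) = 1/(6 + 6/3) = 1/(6 + 6*(⅓)) = 1/(6 + 2) = 1/8 = ⅛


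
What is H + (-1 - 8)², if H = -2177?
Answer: -2096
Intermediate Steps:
H + (-1 - 8)² = -2177 + (-1 - 8)² = -2177 + (-9)² = -2177 + 81 = -2096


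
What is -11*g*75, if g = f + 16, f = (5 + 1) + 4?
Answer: -21450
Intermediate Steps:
f = 10 (f = 6 + 4 = 10)
g = 26 (g = 10 + 16 = 26)
-11*g*75 = -11*26*75 = -286*75 = -21450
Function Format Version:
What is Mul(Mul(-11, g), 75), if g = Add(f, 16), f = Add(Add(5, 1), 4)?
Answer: -21450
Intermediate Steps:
f = 10 (f = Add(6, 4) = 10)
g = 26 (g = Add(10, 16) = 26)
Mul(Mul(-11, g), 75) = Mul(Mul(-11, 26), 75) = Mul(-286, 75) = -21450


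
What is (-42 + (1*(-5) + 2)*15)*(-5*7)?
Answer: 3045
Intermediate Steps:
(-42 + (1*(-5) + 2)*15)*(-5*7) = (-42 + (-5 + 2)*15)*(-35) = (-42 - 3*15)*(-35) = (-42 - 45)*(-35) = -87*(-35) = 3045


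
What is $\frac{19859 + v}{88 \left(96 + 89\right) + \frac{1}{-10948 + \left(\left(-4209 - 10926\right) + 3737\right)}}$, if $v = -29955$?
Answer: $- \frac{225605216}{363792879} \approx -0.62015$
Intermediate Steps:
$\frac{19859 + v}{88 \left(96 + 89\right) + \frac{1}{-10948 + \left(\left(-4209 - 10926\right) + 3737\right)}} = \frac{19859 - 29955}{88 \left(96 + 89\right) + \frac{1}{-10948 + \left(\left(-4209 - 10926\right) + 3737\right)}} = - \frac{10096}{88 \cdot 185 + \frac{1}{-10948 + \left(-15135 + 3737\right)}} = - \frac{10096}{16280 + \frac{1}{-10948 - 11398}} = - \frac{10096}{16280 + \frac{1}{-22346}} = - \frac{10096}{16280 - \frac{1}{22346}} = - \frac{10096}{\frac{363792879}{22346}} = \left(-10096\right) \frac{22346}{363792879} = - \frac{225605216}{363792879}$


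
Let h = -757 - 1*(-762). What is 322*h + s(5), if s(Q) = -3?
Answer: 1607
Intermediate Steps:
h = 5 (h = -757 + 762 = 5)
322*h + s(5) = 322*5 - 3 = 1610 - 3 = 1607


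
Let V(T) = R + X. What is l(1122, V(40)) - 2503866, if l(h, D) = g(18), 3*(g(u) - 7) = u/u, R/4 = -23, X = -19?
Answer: -7511576/3 ≈ -2.5039e+6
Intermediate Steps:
R = -92 (R = 4*(-23) = -92)
g(u) = 22/3 (g(u) = 7 + (u/u)/3 = 7 + (⅓)*1 = 7 + ⅓ = 22/3)
V(T) = -111 (V(T) = -92 - 19 = -111)
l(h, D) = 22/3
l(1122, V(40)) - 2503866 = 22/3 - 2503866 = -7511576/3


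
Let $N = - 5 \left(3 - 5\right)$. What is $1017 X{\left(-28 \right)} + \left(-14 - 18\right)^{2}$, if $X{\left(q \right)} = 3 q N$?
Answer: $-853256$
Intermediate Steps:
$N = 10$ ($N = \left(-5\right) \left(-2\right) = 10$)
$X{\left(q \right)} = 30 q$ ($X{\left(q \right)} = 3 q 10 = 30 q$)
$1017 X{\left(-28 \right)} + \left(-14 - 18\right)^{2} = 1017 \cdot 30 \left(-28\right) + \left(-14 - 18\right)^{2} = 1017 \left(-840\right) + \left(-32\right)^{2} = -854280 + 1024 = -853256$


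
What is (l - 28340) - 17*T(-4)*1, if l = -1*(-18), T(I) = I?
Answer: -28254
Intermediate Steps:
l = 18
(l - 28340) - 17*T(-4)*1 = (18 - 28340) - 17*(-4)*1 = -28322 + 68*1 = -28322 + 68 = -28254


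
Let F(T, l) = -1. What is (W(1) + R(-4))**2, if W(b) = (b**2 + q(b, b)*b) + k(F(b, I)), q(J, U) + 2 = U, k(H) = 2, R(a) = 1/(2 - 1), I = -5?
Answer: 9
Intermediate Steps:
R(a) = 1 (R(a) = 1/1 = 1)
q(J, U) = -2 + U
W(b) = 2 + b**2 + b*(-2 + b) (W(b) = (b**2 + (-2 + b)*b) + 2 = (b**2 + b*(-2 + b)) + 2 = 2 + b**2 + b*(-2 + b))
(W(1) + R(-4))**2 = ((2 - 2*1 + 2*1**2) + 1)**2 = ((2 - 2 + 2*1) + 1)**2 = ((2 - 2 + 2) + 1)**2 = (2 + 1)**2 = 3**2 = 9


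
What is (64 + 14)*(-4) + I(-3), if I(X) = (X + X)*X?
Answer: -294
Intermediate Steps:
I(X) = 2*X**2 (I(X) = (2*X)*X = 2*X**2)
(64 + 14)*(-4) + I(-3) = (64 + 14)*(-4) + 2*(-3)**2 = 78*(-4) + 2*9 = -312 + 18 = -294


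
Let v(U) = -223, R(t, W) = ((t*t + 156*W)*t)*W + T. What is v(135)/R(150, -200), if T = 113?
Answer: -223/261000113 ≈ -8.5441e-7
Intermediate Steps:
R(t, W) = 113 + W*t*(t² + 156*W) (R(t, W) = ((t*t + 156*W)*t)*W + 113 = ((t² + 156*W)*t)*W + 113 = (t*(t² + 156*W))*W + 113 = W*t*(t² + 156*W) + 113 = 113 + W*t*(t² + 156*W))
v(135)/R(150, -200) = -223/(113 - 200*150³ + 156*150*(-200)²) = -223/(113 - 200*3375000 + 156*150*40000) = -223/(113 - 675000000 + 936000000) = -223/261000113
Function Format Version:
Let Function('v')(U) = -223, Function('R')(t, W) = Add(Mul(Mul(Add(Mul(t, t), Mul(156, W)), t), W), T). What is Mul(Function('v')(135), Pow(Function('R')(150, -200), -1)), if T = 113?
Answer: Rational(-223, 261000113) ≈ -8.5441e-7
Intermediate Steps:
Function('R')(t, W) = Add(113, Mul(W, t, Add(Pow(t, 2), Mul(156, W)))) (Function('R')(t, W) = Add(Mul(Mul(Add(Mul(t, t), Mul(156, W)), t), W), 113) = Add(Mul(Mul(Add(Pow(t, 2), Mul(156, W)), t), W), 113) = Add(Mul(Mul(t, Add(Pow(t, 2), Mul(156, W))), W), 113) = Add(Mul(W, t, Add(Pow(t, 2), Mul(156, W))), 113) = Add(113, Mul(W, t, Add(Pow(t, 2), Mul(156, W)))))
Mul(Function('v')(135), Pow(Function('R')(150, -200), -1)) = Mul(-223, Pow(Add(113, Mul(-200, Pow(150, 3)), Mul(156, 150, Pow(-200, 2))), -1)) = Mul(-223, Pow(Add(113, Mul(-200, 3375000), Mul(156, 150, 40000)), -1)) = Mul(-223, Pow(Add(113, -675000000, 936000000), -1)) = Mul(-223, Pow(261000113, -1)) = Mul(-223, Rational(1, 261000113)) = Rational(-223, 261000113)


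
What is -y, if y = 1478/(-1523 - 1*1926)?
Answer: 1478/3449 ≈ 0.42853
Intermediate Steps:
y = -1478/3449 (y = 1478/(-1523 - 1926) = 1478/(-3449) = 1478*(-1/3449) = -1478/3449 ≈ -0.42853)
-y = -1*(-1478/3449) = 1478/3449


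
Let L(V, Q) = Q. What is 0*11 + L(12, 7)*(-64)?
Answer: -448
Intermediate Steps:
0*11 + L(12, 7)*(-64) = 0*11 + 7*(-64) = 0 - 448 = -448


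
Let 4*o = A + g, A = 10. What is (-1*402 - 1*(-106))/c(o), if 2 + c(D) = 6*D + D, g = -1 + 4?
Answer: -1184/83 ≈ -14.265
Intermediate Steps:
g = 3
o = 13/4 (o = (10 + 3)/4 = (¼)*13 = 13/4 ≈ 3.2500)
c(D) = -2 + 7*D (c(D) = -2 + (6*D + D) = -2 + 7*D)
(-1*402 - 1*(-106))/c(o) = (-1*402 - 1*(-106))/(-2 + 7*(13/4)) = (-402 + 106)/(-2 + 91/4) = -296/83/4 = -296*4/83 = -1184/83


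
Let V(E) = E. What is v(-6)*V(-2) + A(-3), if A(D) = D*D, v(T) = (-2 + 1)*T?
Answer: -3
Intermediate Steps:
v(T) = -T
A(D) = D**2
v(-6)*V(-2) + A(-3) = -1*(-6)*(-2) + (-3)**2 = 6*(-2) + 9 = -12 + 9 = -3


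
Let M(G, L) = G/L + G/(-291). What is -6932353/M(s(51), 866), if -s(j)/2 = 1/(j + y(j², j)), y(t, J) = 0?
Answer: -44548361028009/575 ≈ -7.7475e+10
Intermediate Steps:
s(j) = -2/j (s(j) = -2/(j + 0) = -2/j)
M(G, L) = -G/291 + G/L (M(G, L) = G/L + G*(-1/291) = G/L - G/291 = -G/291 + G/L)
-6932353/M(s(51), 866) = -6932353/(-(-2)/(291*51) - 2/51/866) = -6932353/(-(-2)/(291*51) - 2*1/51*(1/866)) = -6932353/(-1/291*(-2/51) - 2/51*1/866) = -6932353/(2/14841 - 1/22083) = -6932353/575/6426153 = -6932353*6426153/575 = -44548361028009/575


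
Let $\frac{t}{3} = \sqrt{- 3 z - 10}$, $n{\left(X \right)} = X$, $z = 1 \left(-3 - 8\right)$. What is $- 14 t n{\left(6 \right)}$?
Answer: $- 252 \sqrt{23} \approx -1208.5$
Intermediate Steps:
$z = -11$ ($z = 1 \left(-3 - 8\right) = 1 \left(-11\right) = -11$)
$t = 3 \sqrt{23}$ ($t = 3 \sqrt{\left(-3\right) \left(-11\right) - 10} = 3 \sqrt{33 - 10} = 3 \sqrt{23} \approx 14.387$)
$- 14 t n{\left(6 \right)} = - 14 \cdot 3 \sqrt{23} \cdot 6 = - 42 \sqrt{23} \cdot 6 = - 252 \sqrt{23}$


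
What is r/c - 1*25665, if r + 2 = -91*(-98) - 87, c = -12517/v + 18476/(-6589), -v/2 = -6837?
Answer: -9396210242499/335115337 ≈ -28039.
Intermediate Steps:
v = 13674 (v = -2*(-6837) = 13674)
c = -335115337/90097986 (c = -12517/13674 + 18476/(-6589) = -12517*1/13674 + 18476*(-1/6589) = -12517/13674 - 18476/6589 = -335115337/90097986 ≈ -3.7195)
r = 8829 (r = -2 + (-91*(-98) - 87) = -2 + (8918 - 87) = -2 + 8831 = 8829)
r/c - 1*25665 = 8829/(-335115337/90097986) - 1*25665 = 8829*(-90097986/335115337) - 25665 = -795475118394/335115337 - 25665 = -9396210242499/335115337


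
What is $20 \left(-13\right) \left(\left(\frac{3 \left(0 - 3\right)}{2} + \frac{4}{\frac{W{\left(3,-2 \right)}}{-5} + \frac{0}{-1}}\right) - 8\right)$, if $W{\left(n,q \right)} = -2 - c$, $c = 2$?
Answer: $1950$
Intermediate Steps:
$W{\left(n,q \right)} = -4$ ($W{\left(n,q \right)} = -2 - 2 = -4$)
$20 \left(-13\right) \left(\left(\frac{3 \left(0 - 3\right)}{2} + \frac{4}{\frac{W{\left(3,-2 \right)}}{-5} + \frac{0}{-1}}\right) - 8\right) = 20 \left(-13\right) \left(\left(\frac{3 \left(0 - 3\right)}{2} + \frac{4}{- \frac{4}{-5} + \frac{0}{-1}}\right) - 8\right) = - 260 \left(\left(3 \left(-3\right) \frac{1}{2} + \frac{4}{\left(-4\right) \left(- \frac{1}{5}\right) + 0 \left(-1\right)}\right) - 8\right) = - 260 \left(\left(\left(-9\right) \frac{1}{2} + \frac{4}{\frac{4}{5} + 0}\right) - 8\right) = - 260 \left(\left(- \frac{9}{2} + \frac{4}{\frac{4}{5}}\right) - 8\right) = - 260 \left(\left(- \frac{9}{2} + 4 \cdot \frac{5}{4}\right) - 8\right) = - 260 \left(\left(- \frac{9}{2} + 5\right) - 8\right) = - 260 \left(\frac{1}{2} - 8\right) = \left(-260\right) \left(- \frac{15}{2}\right) = 1950$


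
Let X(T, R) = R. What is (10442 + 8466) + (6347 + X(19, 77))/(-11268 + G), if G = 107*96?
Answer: 4706486/249 ≈ 18902.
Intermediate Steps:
G = 10272
(10442 + 8466) + (6347 + X(19, 77))/(-11268 + G) = (10442 + 8466) + (6347 + 77)/(-11268 + 10272) = 18908 + 6424/(-996) = 18908 + 6424*(-1/996) = 18908 - 1606/249 = 4706486/249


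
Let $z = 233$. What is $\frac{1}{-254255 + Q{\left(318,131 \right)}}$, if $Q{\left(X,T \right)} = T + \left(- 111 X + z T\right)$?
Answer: $- \frac{1}{258899} \approx -3.8625 \cdot 10^{-6}$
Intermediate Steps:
$Q{\left(X,T \right)} = - 111 X + 234 T$ ($Q{\left(X,T \right)} = T + \left(- 111 X + 233 T\right) = - 111 X + 234 T$)
$\frac{1}{-254255 + Q{\left(318,131 \right)}} = \frac{1}{-254255 + \left(\left(-111\right) 318 + 234 \cdot 131\right)} = \frac{1}{-254255 + \left(-35298 + 30654\right)} = \frac{1}{-254255 - 4644} = \frac{1}{-258899} = - \frac{1}{258899}$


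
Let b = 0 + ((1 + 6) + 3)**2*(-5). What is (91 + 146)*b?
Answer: -118500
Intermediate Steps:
b = -500 (b = 0 + (7 + 3)**2*(-5) = 0 + 10**2*(-5) = 0 + 100*(-5) = 0 - 500 = -500)
(91 + 146)*b = (91 + 146)*(-500) = 237*(-500) = -118500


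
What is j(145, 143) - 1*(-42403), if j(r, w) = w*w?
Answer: 62852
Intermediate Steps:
j(r, w) = w²
j(145, 143) - 1*(-42403) = 143² - 1*(-42403) = 20449 + 42403 = 62852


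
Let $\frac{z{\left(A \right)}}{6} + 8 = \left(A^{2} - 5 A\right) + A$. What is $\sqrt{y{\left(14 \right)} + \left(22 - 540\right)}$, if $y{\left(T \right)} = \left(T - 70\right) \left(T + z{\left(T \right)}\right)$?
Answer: $i \sqrt{45654} \approx 213.67 i$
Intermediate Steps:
$z{\left(A \right)} = -48 - 24 A + 6 A^{2}$ ($z{\left(A \right)} = -48 + 6 \left(\left(A^{2} - 5 A\right) + A\right) = -48 + 6 \left(A^{2} - 4 A\right) = -48 + \left(- 24 A + 6 A^{2}\right) = -48 - 24 A + 6 A^{2}$)
$y{\left(T \right)} = \left(-70 + T\right) \left(-48 - 23 T + 6 T^{2}\right)$ ($y{\left(T \right)} = \left(T - 70\right) \left(T - \left(48 - 6 T^{2} + 24 T\right)\right) = \left(-70 + T\right) \left(-48 - 23 T + 6 T^{2}\right)$)
$\sqrt{y{\left(14 \right)} + \left(22 - 540\right)} = \sqrt{\left(3360 - 443 \cdot 14^{2} + 6 \cdot 14^{3} + 1562 \cdot 14\right) + \left(22 - 540\right)} = \sqrt{\left(3360 - 86828 + 6 \cdot 2744 + 21868\right) + \left(22 - 540\right)} = \sqrt{\left(3360 - 86828 + 16464 + 21868\right) - 518} = \sqrt{-45136 - 518} = \sqrt{-45654} = i \sqrt{45654}$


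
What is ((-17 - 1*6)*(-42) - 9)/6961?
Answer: 957/6961 ≈ 0.13748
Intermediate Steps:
((-17 - 1*6)*(-42) - 9)/6961 = ((-17 - 6)*(-42) - 9)*(1/6961) = (-23*(-42) - 9)*(1/6961) = (966 - 9)*(1/6961) = 957*(1/6961) = 957/6961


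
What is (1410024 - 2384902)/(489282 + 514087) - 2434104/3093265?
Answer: -5457860493046/3103686209785 ≈ -1.7585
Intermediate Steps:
(1410024 - 2384902)/(489282 + 514087) - 2434104/3093265 = -974878/1003369 - 2434104/3093265 = -5457860493046/3103686209785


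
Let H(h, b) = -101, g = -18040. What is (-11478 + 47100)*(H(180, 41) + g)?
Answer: -646218702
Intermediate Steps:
(-11478 + 47100)*(H(180, 41) + g) = (-11478 + 47100)*(-101 - 18040) = 35622*(-18141) = -646218702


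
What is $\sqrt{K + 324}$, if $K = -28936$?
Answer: $2 i \sqrt{7153} \approx 169.15 i$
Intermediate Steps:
$\sqrt{K + 324} = \sqrt{-28936 + 324} = \sqrt{-28612} = 2 i \sqrt{7153}$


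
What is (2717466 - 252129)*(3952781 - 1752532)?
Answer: 5424355268913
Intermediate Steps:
(2717466 - 252129)*(3952781 - 1752532) = 2465337*2200249 = 5424355268913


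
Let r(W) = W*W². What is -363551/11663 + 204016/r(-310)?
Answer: -1354115909951/43431554125 ≈ -31.178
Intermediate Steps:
r(W) = W³
-363551/11663 + 204016/r(-310) = -363551/11663 + 204016/((-310)³) = -363551*1/11663 + 204016/(-29791000) = -363551/11663 + 204016*(-1/29791000) = -363551/11663 - 25502/3723875 = -1354115909951/43431554125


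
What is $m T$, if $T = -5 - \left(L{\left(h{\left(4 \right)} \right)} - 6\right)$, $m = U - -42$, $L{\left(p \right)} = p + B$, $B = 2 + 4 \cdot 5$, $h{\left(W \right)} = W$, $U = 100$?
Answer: $-3550$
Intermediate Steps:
$B = 22$ ($B = 2 + 20 = 22$)
$L{\left(p \right)} = 22 + p$ ($L{\left(p \right)} = p + 22 = 22 + p$)
$m = 142$ ($m = 100 - -42 = 100 + 42 = 142$)
$T = -25$ ($T = -5 - \left(\left(22 + 4\right) - 6\right) = -5 - \left(26 - 6\right) = -5 - 20 = -25$)
$m T = 142 \left(-25\right) = -3550$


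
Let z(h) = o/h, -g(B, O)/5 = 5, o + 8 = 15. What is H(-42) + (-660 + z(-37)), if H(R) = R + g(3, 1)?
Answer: -26906/37 ≈ -727.19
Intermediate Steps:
o = 7 (o = -8 + 15 = 7)
g(B, O) = -25 (g(B, O) = -5*5 = -25)
z(h) = 7/h
H(R) = -25 + R (H(R) = R - 25 = -25 + R)
H(-42) + (-660 + z(-37)) = (-25 - 42) + (-660 + 7/(-37)) = -67 + (-660 + 7*(-1/37)) = -67 + (-660 - 7/37) = -67 - 24427/37 = -26906/37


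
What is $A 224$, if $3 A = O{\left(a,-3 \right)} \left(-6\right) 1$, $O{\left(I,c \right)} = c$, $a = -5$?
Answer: $1344$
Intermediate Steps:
$A = 6$ ($A = \frac{\left(-3\right) \left(-6\right) 1}{3} = \frac{18 \cdot 1}{3} = \frac{1}{3} \cdot 18 = 6$)
$A 224 = 6 \cdot 224 = 1344$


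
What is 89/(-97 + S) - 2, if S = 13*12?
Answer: -29/59 ≈ -0.49153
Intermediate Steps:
S = 156
89/(-97 + S) - 2 = 89/(-97 + 156) - 2 = 89/59 - 2 = -29/59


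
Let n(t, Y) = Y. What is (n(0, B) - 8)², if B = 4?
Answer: 16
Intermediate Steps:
(n(0, B) - 8)² = (4 - 8)² = (-4)² = 16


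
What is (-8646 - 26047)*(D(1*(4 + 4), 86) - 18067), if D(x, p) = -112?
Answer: 630684047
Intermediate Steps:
(-8646 - 26047)*(D(1*(4 + 4), 86) - 18067) = (-8646 - 26047)*(-112 - 18067) = -34693*(-18179) = 630684047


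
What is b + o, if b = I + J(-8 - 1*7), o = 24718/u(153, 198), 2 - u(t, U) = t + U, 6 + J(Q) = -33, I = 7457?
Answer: 2564164/349 ≈ 7347.2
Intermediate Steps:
J(Q) = -39 (J(Q) = -6 - 33 = -39)
u(t, U) = 2 - U - t (u(t, U) = 2 - (t + U) = 2 - (U + t) = 2 + (-U - t) = 2 - U - t)
o = -24718/349 (o = 24718/(2 - 1*198 - 1*153) = 24718/(2 - 198 - 153) = 24718/(-349) = 24718*(-1/349) = -24718/349 ≈ -70.825)
b = 7418 (b = 7457 - 39 = 7418)
b + o = 7418 - 24718/349 = 2564164/349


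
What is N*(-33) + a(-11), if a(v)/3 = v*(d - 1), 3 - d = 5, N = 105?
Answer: -3366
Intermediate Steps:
d = -2 (d = 3 - 1*5 = 3 - 5 = -2)
a(v) = -9*v (a(v) = 3*(v*(-2 - 1)) = 3*(v*(-3)) = 3*(-3*v) = -9*v)
N*(-33) + a(-11) = 105*(-33) - 9*(-11) = -3465 + 99 = -3366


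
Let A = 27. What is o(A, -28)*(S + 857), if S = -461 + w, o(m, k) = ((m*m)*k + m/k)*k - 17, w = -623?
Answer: -129740942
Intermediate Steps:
o(m, k) = -17 + k*(k*m² + m/k) (o(m, k) = (m²*k + m/k)*k - 17 = (k*m² + m/k)*k - 17 = k*(k*m² + m/k) - 17 = -17 + k*(k*m² + m/k))
S = -1084 (S = -461 - 623 = -1084)
o(A, -28)*(S + 857) = (-17 + 27 + (-28)²*27²)*(-1084 + 857) = (-17 + 27 + 784*729)*(-227) = (-17 + 27 + 571536)*(-227) = 571546*(-227) = -129740942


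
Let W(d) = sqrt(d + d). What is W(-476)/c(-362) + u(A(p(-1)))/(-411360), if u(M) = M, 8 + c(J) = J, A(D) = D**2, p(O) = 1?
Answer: -1/411360 - I*sqrt(238)/185 ≈ -2.431e-6 - 0.08339*I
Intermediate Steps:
W(d) = sqrt(2)*sqrt(d) (W(d) = sqrt(2*d) = sqrt(2)*sqrt(d))
c(J) = -8 + J
W(-476)/c(-362) + u(A(p(-1)))/(-411360) = (sqrt(2)*sqrt(-476))/(-8 - 362) + 1**2/(-411360) = (sqrt(2)*(2*I*sqrt(119)))/(-370) + 1*(-1/411360) = (2*I*sqrt(238))*(-1/370) - 1/411360 = -I*sqrt(238)/185 - 1/411360 = -1/411360 - I*sqrt(238)/185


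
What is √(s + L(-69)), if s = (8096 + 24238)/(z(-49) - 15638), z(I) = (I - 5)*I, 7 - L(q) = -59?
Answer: 3*√18611446/1624 ≈ 7.9694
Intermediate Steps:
L(q) = 66 (L(q) = 7 - 1*(-59) = 7 + 59 = 66)
z(I) = I*(-5 + I) (z(I) = (-5 + I)*I = I*(-5 + I))
s = -16167/6496 (s = (8096 + 24238)/(-49*(-5 - 49) - 15638) = 32334/(-49*(-54) - 15638) = 32334/(2646 - 15638) = 32334/(-12992) = 32334*(-1/12992) = -16167/6496 ≈ -2.4888)
√(s + L(-69)) = √(-16167/6496 + 66) = √(412569/6496) = 3*√18611446/1624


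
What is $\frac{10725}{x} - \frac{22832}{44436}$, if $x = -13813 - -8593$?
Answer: $- \frac{3309773}{1288644} \approx -2.5684$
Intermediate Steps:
$x = -5220$ ($x = -13813 + 8593 = -5220$)
$\frac{10725}{x} - \frac{22832}{44436} = \frac{10725}{-5220} - \frac{22832}{44436} = 10725 \left(- \frac{1}{5220}\right) - \frac{5708}{11109} = - \frac{715}{348} - \frac{5708}{11109} = - \frac{3309773}{1288644}$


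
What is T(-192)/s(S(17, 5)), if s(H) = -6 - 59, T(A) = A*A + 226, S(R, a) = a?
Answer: -7418/13 ≈ -570.62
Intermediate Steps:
T(A) = 226 + A**2 (T(A) = A**2 + 226 = 226 + A**2)
s(H) = -65
T(-192)/s(S(17, 5)) = (226 + (-192)**2)/(-65) = (226 + 36864)*(-1/65) = 37090*(-1/65) = -7418/13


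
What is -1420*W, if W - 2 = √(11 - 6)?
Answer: -2840 - 1420*√5 ≈ -6015.2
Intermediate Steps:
W = 2 + √5 (W = 2 + √(11 - 6) = 2 + √5 ≈ 4.2361)
-1420*W = -1420*(2 + √5) = -2840 - 1420*√5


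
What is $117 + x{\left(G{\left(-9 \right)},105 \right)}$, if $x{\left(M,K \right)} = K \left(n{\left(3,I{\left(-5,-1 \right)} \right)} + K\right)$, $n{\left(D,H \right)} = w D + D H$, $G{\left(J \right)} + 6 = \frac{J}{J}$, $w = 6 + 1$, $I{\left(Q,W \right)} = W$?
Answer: $13032$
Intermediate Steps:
$w = 7$
$G{\left(J \right)} = -5$ ($G{\left(J \right)} = -6 + \frac{J}{J} = -6 + 1 = -5$)
$n{\left(D,H \right)} = 7 D + D H$
$x{\left(M,K \right)} = K \left(18 + K\right)$ ($x{\left(M,K \right)} = K \left(3 \left(7 - 1\right) + K\right) = K \left(3 \cdot 6 + K\right) = K \left(18 + K\right)$)
$117 + x{\left(G{\left(-9 \right)},105 \right)} = 117 + 105 \left(18 + 105\right) = 117 + 105 \cdot 123 = 117 + 12915 = 13032$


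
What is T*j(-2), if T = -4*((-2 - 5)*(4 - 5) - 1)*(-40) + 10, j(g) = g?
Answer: -1940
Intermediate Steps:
T = 970 (T = -4*(-7*(-1) - 1)*(-40) + 10 = -4*(7 - 1)*(-40) + 10 = -4*6*(-40) + 10 = -24*(-40) + 10 = 960 + 10 = 970)
T*j(-2) = 970*(-2) = -1940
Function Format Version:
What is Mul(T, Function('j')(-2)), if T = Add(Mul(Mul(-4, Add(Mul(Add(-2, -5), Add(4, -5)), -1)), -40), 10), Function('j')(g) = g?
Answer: -1940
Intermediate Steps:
T = 970 (T = Add(Mul(Mul(-4, Add(Mul(-7, -1), -1)), -40), 10) = Add(Mul(Mul(-4, Add(7, -1)), -40), 10) = Add(Mul(Mul(-4, 6), -40), 10) = Add(Mul(-24, -40), 10) = Add(960, 10) = 970)
Mul(T, Function('j')(-2)) = Mul(970, -2) = -1940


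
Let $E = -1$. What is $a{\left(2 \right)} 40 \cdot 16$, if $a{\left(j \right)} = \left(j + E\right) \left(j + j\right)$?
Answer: $2560$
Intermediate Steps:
$a{\left(j \right)} = 2 j \left(-1 + j\right)$ ($a{\left(j \right)} = \left(j - 1\right) \left(j + j\right) = \left(-1 + j\right) 2 j = 2 j \left(-1 + j\right)$)
$a{\left(2 \right)} 40 \cdot 16 = 2 \cdot 2 \left(-1 + 2\right) 40 \cdot 16 = 2 \cdot 2 \cdot 1 \cdot 40 \cdot 16 = 4 \cdot 40 \cdot 16 = 160 \cdot 16 = 2560$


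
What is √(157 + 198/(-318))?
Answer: 4*√27454/53 ≈ 12.505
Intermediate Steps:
√(157 + 198/(-318)) = √(157 + 198*(-1/318)) = √(157 - 33/53) = √(8288/53) = 4*√27454/53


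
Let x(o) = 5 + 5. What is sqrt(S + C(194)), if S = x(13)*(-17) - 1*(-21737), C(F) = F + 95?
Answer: 4*sqrt(1366) ≈ 147.84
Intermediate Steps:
x(o) = 10
C(F) = 95 + F
S = 21567 (S = 10*(-17) - 1*(-21737) = -170 + 21737 = 21567)
sqrt(S + C(194)) = sqrt(21567 + (95 + 194)) = sqrt(21567 + 289) = sqrt(21856) = 4*sqrt(1366)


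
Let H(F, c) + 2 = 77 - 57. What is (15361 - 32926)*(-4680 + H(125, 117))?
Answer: 81888030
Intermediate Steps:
H(F, c) = 18 (H(F, c) = -2 + (77 - 57) = -2 + 20 = 18)
(15361 - 32926)*(-4680 + H(125, 117)) = (15361 - 32926)*(-4680 + 18) = -17565*(-4662) = 81888030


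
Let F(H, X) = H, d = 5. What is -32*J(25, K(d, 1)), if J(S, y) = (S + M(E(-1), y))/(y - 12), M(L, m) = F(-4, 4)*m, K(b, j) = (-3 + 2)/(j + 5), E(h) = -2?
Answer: 4928/73 ≈ 67.507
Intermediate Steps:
K(b, j) = -1/(5 + j)
M(L, m) = -4*m
J(S, y) = (S - 4*y)/(-12 + y) (J(S, y) = (S - 4*y)/(y - 12) = (S - 4*y)/(-12 + y))
-32*J(25, K(d, 1)) = -32*(25 - (-4)/(5 + 1))/(-12 - 1/(5 + 1)) = -32*(25 - (-4)/6)/(-12 - 1/6) = -32*(25 - (-4)/6)/(-12 - 1*⅙) = -32*(25 - 4*(-⅙))/(-12 - ⅙) = -32*(25 + ⅔)/(-73/6) = -(-192)*77/(73*3) = -32*(-154/73) = 4928/73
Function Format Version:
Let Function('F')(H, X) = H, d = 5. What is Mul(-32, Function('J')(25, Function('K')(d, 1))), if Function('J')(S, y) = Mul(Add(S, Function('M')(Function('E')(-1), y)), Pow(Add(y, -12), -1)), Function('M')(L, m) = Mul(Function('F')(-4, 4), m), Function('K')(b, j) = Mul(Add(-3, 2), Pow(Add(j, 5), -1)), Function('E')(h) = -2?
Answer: Rational(4928, 73) ≈ 67.507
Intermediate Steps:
Function('K')(b, j) = Mul(-1, Pow(Add(5, j), -1))
Function('M')(L, m) = Mul(-4, m)
Function('J')(S, y) = Mul(Pow(Add(-12, y), -1), Add(S, Mul(-4, y))) (Function('J')(S, y) = Mul(Add(S, Mul(-4, y)), Pow(Add(y, -12), -1)) = Mul(Add(S, Mul(-4, y)), Pow(Add(-12, y), -1)) = Mul(Pow(Add(-12, y), -1), Add(S, Mul(-4, y))))
Mul(-32, Function('J')(25, Function('K')(d, 1))) = Mul(-32, Mul(Pow(Add(-12, Mul(-1, Pow(Add(5, 1), -1))), -1), Add(25, Mul(-4, Mul(-1, Pow(Add(5, 1), -1)))))) = Mul(-32, Mul(Pow(Add(-12, Mul(-1, Pow(6, -1))), -1), Add(25, Mul(-4, Mul(-1, Pow(6, -1)))))) = Mul(-32, Mul(Pow(Add(-12, Mul(-1, Rational(1, 6))), -1), Add(25, Mul(-4, Mul(-1, Rational(1, 6)))))) = Mul(-32, Mul(Pow(Add(-12, Rational(-1, 6)), -1), Add(25, Mul(-4, Rational(-1, 6))))) = Mul(-32, Mul(Pow(Rational(-73, 6), -1), Add(25, Rational(2, 3)))) = Mul(-32, Mul(Rational(-6, 73), Rational(77, 3))) = Mul(-32, Rational(-154, 73)) = Rational(4928, 73)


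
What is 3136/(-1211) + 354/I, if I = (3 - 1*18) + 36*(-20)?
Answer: -130174/42385 ≈ -3.0712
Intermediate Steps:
I = -735 (I = (3 - 18) - 720 = -15 - 720 = -735)
3136/(-1211) + 354/I = 3136/(-1211) + 354/(-735) = 3136*(-1/1211) + 354*(-1/735) = -448/173 - 118/245 = -130174/42385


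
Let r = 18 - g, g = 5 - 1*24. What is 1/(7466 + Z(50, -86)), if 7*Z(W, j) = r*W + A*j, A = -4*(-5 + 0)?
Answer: 7/52392 ≈ 0.00013361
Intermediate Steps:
g = -19 (g = 5 - 24 = -19)
A = 20 (A = -4*(-5) = 20)
r = 37 (r = 18 - 1*(-19) = 18 + 19 = 37)
Z(W, j) = 20*j/7 + 37*W/7 (Z(W, j) = (37*W + 20*j)/7 = (20*j + 37*W)/7 = 20*j/7 + 37*W/7)
1/(7466 + Z(50, -86)) = 1/(7466 + ((20/7)*(-86) + (37/7)*50)) = 1/(7466 + (-1720/7 + 1850/7)) = 1/(7466 + 130/7) = 1/(52392/7) = 7/52392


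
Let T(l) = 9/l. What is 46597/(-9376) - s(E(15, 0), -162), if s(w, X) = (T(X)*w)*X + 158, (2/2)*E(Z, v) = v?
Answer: -1528005/9376 ≈ -162.97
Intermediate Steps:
E(Z, v) = v
s(w, X) = 158 + 9*w (s(w, X) = ((9/X)*w)*X + 158 = (9*w/X)*X + 158 = 9*w + 158 = 158 + 9*w)
46597/(-9376) - s(E(15, 0), -162) = 46597/(-9376) - (158 + 9*0) = 46597*(-1/9376) - (158 + 0) = -46597/9376 - 1*158 = -46597/9376 - 158 = -1528005/9376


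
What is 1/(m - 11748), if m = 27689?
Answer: 1/15941 ≈ 6.2731e-5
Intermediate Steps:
1/(m - 11748) = 1/(27689 - 11748) = 1/15941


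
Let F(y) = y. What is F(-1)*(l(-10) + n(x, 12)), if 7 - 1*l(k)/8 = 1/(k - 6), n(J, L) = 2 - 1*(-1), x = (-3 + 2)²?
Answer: -119/2 ≈ -59.500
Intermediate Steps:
x = 1 (x = (-1)² = 1)
n(J, L) = 3 (n(J, L) = 2 + 1 = 3)
l(k) = 56 - 8/(-6 + k) (l(k) = 56 - 8/(k - 6) = 56 - 8/(-6 + k))
F(-1)*(l(-10) + n(x, 12)) = -(8*(-43 + 7*(-10))/(-6 - 10) + 3) = -(8*(-43 - 70)/(-16) + 3) = -(8*(-1/16)*(-113) + 3) = -(113/2 + 3) = -1*119/2 = -119/2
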